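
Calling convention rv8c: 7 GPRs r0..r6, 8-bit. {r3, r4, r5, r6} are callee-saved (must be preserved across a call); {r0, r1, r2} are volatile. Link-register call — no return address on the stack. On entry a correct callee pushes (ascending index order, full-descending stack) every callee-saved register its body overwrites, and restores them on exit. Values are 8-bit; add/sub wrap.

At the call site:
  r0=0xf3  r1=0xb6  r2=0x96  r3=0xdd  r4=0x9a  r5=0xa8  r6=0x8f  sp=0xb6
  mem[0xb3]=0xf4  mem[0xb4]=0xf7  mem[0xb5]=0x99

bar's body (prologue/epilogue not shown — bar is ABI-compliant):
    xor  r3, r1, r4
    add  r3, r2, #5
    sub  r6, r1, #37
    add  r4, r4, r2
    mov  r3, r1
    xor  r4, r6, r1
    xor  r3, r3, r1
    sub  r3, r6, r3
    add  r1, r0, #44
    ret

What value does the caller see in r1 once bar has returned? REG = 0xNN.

REG = 0x1f

prologue: push r3 -> mem[0xb5]=0xdd, sp=0xb5
prologue: push r4 -> mem[0xb4]=0x9a, sp=0xb4
prologue: push r6 -> mem[0xb3]=0x8f, sp=0xb3
body[0] xor  r3, r1, r4 -> r3=0x2c
body[1] add  r3, r2, #5 -> r3=0x9b
body[2] sub  r6, r1, #37 -> r6=0x91
body[3] add  r4, r4, r2 -> r4=0x30
body[4] mov  r3, r1 -> r3=0xb6
body[5] xor  r4, r6, r1 -> r4=0x27
body[6] xor  r3, r3, r1 -> r3=0x00
body[7] sub  r3, r6, r3 -> r3=0x91
body[8] add  r1, r0, #44 -> r1=0x1f
epilogue: pop r6=0x8f, sp=0xb4
epilogue: pop r4=0x9a, sp=0xb5
epilogue: pop r3=0xdd, sp=0xb6
r1 is caller-saved -> body value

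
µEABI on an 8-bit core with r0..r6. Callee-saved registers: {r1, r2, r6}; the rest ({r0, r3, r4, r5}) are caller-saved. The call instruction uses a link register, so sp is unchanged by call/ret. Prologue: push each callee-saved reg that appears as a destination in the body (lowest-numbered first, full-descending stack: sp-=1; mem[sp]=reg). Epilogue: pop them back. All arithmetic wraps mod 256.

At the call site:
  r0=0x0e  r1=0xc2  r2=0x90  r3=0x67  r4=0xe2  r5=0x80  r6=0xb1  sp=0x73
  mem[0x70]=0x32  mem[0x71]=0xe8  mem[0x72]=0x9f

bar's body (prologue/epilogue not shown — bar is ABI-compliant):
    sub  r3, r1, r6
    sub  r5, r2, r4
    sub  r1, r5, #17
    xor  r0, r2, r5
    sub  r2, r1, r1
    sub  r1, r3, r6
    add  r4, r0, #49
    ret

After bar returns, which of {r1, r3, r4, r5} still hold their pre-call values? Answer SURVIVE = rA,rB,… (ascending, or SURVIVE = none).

SURVIVE = r1

prologue: push r1 -> mem[0x72]=0xc2, sp=0x72
prologue: push r2 -> mem[0x71]=0x90, sp=0x71
body[0] sub  r3, r1, r6 -> r3=0x11
body[1] sub  r5, r2, r4 -> r5=0xae
body[2] sub  r1, r5, #17 -> r1=0x9d
body[3] xor  r0, r2, r5 -> r0=0x3e
body[4] sub  r2, r1, r1 -> r2=0x00
body[5] sub  r1, r3, r6 -> r1=0x60
body[6] add  r4, r0, #49 -> r4=0x6f
epilogue: pop r2=0x90, sp=0x72
epilogue: pop r1=0xc2, sp=0x73
r1: callee-saved, written=True
r3: caller-saved, written=True
r4: caller-saved, written=True
r5: caller-saved, written=True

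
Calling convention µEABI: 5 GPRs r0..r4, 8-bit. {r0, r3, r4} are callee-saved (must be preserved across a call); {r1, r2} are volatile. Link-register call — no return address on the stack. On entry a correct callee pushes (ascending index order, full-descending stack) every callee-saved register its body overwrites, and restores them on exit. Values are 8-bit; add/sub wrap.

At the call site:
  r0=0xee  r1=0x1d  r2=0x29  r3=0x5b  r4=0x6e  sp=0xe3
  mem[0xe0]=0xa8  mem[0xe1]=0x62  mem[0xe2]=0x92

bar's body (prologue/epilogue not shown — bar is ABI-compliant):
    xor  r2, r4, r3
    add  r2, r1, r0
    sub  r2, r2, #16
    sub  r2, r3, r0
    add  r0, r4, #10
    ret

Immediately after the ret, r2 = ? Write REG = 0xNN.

prologue: push r0 → mem[0xe2]=0xee, sp=0xe2
body[0] xor  r2, r4, r3 → r2=0x35
body[1] add  r2, r1, r0 → r2=0x0b
body[2] sub  r2, r2, #16 → r2=0xfb
body[3] sub  r2, r3, r0 → r2=0x6d
body[4] add  r0, r4, #10 → r0=0x78
epilogue: pop r0=0xee, sp=0xe3
r2 is caller-saved → body value

REG = 0x6d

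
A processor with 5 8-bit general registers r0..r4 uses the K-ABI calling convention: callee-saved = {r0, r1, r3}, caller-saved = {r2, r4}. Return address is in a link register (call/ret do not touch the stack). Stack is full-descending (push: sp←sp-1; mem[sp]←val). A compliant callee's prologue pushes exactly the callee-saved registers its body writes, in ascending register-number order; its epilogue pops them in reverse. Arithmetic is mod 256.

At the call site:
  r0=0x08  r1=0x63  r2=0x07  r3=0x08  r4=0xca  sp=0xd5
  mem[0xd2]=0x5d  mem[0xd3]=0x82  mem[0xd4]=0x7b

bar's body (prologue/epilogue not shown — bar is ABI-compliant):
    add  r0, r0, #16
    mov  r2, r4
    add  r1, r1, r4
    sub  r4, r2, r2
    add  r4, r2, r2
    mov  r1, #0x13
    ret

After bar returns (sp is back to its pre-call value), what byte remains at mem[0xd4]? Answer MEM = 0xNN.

prologue: push r0 -> mem[0xd4]=0x08, sp=0xd4
prologue: push r1 -> mem[0xd3]=0x63, sp=0xd3
body[0] add  r0, r0, #16 -> r0=0x18
body[1] mov  r2, r4 -> r2=0xca
body[2] add  r1, r1, r4 -> r1=0x2d
body[3] sub  r4, r2, r2 -> r4=0x00
body[4] add  r4, r2, r2 -> r4=0x94
body[5] mov  r1, #0x13 -> r1=0x13
epilogue: pop r1=0x63, sp=0xd4
epilogue: pop r0=0x08, sp=0xd5
prologue pushed ['r0', 'r1'] at ['0xd4', '0xd3']

MEM = 0x08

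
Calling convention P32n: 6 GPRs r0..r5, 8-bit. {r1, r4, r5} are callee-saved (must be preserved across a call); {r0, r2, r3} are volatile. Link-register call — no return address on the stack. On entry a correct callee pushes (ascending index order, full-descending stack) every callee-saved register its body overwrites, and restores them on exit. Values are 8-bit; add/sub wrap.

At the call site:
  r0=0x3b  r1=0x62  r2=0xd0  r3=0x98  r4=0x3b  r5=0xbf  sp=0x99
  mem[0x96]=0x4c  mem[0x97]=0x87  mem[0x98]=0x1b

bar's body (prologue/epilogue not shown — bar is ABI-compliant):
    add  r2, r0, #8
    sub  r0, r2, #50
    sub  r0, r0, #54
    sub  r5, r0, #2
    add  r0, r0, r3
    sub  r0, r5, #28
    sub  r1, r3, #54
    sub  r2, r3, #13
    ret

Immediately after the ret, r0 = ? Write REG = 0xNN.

REG = 0xbd

prologue: push r1 -> mem[0x98]=0x62, sp=0x98
prologue: push r5 -> mem[0x97]=0xbf, sp=0x97
body[0] add  r2, r0, #8 -> r2=0x43
body[1] sub  r0, r2, #50 -> r0=0x11
body[2] sub  r0, r0, #54 -> r0=0xdb
body[3] sub  r5, r0, #2 -> r5=0xd9
body[4] add  r0, r0, r3 -> r0=0x73
body[5] sub  r0, r5, #28 -> r0=0xbd
body[6] sub  r1, r3, #54 -> r1=0x62
body[7] sub  r2, r3, #13 -> r2=0x8b
epilogue: pop r5=0xbf, sp=0x98
epilogue: pop r1=0x62, sp=0x99
r0 is caller-saved -> body value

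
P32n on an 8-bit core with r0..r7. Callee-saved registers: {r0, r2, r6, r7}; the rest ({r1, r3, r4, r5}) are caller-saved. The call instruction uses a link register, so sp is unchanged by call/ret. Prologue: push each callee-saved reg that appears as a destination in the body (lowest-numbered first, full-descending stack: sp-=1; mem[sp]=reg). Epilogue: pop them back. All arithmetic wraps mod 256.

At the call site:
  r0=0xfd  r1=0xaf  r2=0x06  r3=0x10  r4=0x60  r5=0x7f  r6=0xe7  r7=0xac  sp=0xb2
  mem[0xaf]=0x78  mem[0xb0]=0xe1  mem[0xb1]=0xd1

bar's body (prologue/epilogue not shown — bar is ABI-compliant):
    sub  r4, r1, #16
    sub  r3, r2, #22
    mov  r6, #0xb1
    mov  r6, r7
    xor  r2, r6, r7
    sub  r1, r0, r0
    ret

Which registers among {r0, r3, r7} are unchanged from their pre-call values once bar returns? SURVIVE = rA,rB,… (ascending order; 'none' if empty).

SURVIVE = r0,r7

prologue: push r2 → mem[0xb1]=0x06, sp=0xb1
prologue: push r6 → mem[0xb0]=0xe7, sp=0xb0
body[0] sub  r4, r1, #16 → r4=0x9f
body[1] sub  r3, r2, #22 → r3=0xf0
body[2] mov  r6, #0xb1 → r6=0xb1
body[3] mov  r6, r7 → r6=0xac
body[4] xor  r2, r6, r7 → r2=0x00
body[5] sub  r1, r0, r0 → r1=0x00
epilogue: pop r6=0xe7, sp=0xb1
epilogue: pop r2=0x06, sp=0xb2
r0: callee-saved, written=False
r3: caller-saved, written=True
r7: callee-saved, written=False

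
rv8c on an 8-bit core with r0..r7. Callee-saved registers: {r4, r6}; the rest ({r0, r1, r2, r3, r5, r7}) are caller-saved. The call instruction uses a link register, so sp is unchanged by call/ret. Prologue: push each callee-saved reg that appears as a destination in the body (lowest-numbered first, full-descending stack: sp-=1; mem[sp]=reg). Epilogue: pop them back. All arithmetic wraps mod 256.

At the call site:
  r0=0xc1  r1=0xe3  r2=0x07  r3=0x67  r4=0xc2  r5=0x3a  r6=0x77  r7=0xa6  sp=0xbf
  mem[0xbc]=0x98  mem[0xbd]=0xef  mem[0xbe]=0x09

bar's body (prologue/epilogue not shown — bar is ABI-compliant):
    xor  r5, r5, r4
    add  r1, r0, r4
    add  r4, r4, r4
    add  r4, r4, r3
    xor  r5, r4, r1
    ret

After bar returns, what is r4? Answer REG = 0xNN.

prologue: push r4 -> mem[0xbe]=0xc2, sp=0xbe
body[0] xor  r5, r5, r4 -> r5=0xf8
body[1] add  r1, r0, r4 -> r1=0x83
body[2] add  r4, r4, r4 -> r4=0x84
body[3] add  r4, r4, r3 -> r4=0xeb
body[4] xor  r5, r4, r1 -> r5=0x68
epilogue: pop r4=0xc2, sp=0xbf
r4 is callee-saved -> restored

REG = 0xc2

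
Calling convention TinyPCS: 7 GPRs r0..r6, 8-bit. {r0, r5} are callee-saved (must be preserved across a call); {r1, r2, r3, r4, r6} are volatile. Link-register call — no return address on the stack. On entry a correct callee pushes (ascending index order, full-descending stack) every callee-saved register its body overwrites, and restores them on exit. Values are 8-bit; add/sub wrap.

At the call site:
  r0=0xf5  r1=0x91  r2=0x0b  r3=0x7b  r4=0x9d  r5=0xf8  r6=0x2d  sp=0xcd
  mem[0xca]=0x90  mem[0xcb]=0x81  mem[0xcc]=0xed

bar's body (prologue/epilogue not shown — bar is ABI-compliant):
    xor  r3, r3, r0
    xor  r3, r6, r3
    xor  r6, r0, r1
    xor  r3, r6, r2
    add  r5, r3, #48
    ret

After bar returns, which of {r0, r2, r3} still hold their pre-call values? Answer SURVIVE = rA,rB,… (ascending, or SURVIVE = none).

prologue: push r5 -> mem[0xcc]=0xf8, sp=0xcc
body[0] xor  r3, r3, r0 -> r3=0x8e
body[1] xor  r3, r6, r3 -> r3=0xa3
body[2] xor  r6, r0, r1 -> r6=0x64
body[3] xor  r3, r6, r2 -> r3=0x6f
body[4] add  r5, r3, #48 -> r5=0x9f
epilogue: pop r5=0xf8, sp=0xcd
r0: callee-saved, written=False
r2: caller-saved, written=False
r3: caller-saved, written=True

SURVIVE = r0,r2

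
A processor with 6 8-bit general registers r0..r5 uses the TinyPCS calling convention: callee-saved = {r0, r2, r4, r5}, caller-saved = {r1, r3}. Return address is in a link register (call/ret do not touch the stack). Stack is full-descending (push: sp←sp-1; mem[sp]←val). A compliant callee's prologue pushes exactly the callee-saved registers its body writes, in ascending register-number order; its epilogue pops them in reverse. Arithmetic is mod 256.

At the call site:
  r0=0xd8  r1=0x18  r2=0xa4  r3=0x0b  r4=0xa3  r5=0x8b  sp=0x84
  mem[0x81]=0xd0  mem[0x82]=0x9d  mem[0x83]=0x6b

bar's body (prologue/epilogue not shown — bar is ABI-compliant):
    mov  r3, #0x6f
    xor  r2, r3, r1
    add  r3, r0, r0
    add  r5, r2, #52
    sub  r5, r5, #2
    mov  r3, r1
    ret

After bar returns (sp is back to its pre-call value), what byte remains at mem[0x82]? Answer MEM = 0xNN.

prologue: push r2 → mem[0x83]=0xa4, sp=0x83
prologue: push r5 → mem[0x82]=0x8b, sp=0x82
body[0] mov  r3, #0x6f → r3=0x6f
body[1] xor  r2, r3, r1 → r2=0x77
body[2] add  r3, r0, r0 → r3=0xb0
body[3] add  r5, r2, #52 → r5=0xab
body[4] sub  r5, r5, #2 → r5=0xa9
body[5] mov  r3, r1 → r3=0x18
epilogue: pop r5=0x8b, sp=0x83
epilogue: pop r2=0xa4, sp=0x84
prologue pushed ['r2', 'r5'] at ['0x83', '0x82']

MEM = 0x8b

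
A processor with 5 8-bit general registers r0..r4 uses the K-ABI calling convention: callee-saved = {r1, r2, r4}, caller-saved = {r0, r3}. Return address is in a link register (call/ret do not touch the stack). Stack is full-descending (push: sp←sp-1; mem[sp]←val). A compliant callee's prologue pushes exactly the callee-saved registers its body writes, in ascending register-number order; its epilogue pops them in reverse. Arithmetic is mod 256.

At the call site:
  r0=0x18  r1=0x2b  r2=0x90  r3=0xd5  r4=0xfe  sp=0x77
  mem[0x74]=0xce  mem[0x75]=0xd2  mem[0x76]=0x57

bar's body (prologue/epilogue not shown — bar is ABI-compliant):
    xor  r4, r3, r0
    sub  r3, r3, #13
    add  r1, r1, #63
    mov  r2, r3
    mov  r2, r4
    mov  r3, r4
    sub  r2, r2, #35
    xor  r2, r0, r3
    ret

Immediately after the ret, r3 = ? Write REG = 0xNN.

prologue: push r1 → mem[0x76]=0x2b, sp=0x76
prologue: push r2 → mem[0x75]=0x90, sp=0x75
prologue: push r4 → mem[0x74]=0xfe, sp=0x74
body[0] xor  r4, r3, r0 → r4=0xcd
body[1] sub  r3, r3, #13 → r3=0xc8
body[2] add  r1, r1, #63 → r1=0x6a
body[3] mov  r2, r3 → r2=0xc8
body[4] mov  r2, r4 → r2=0xcd
body[5] mov  r3, r4 → r3=0xcd
body[6] sub  r2, r2, #35 → r2=0xaa
body[7] xor  r2, r0, r3 → r2=0xd5
epilogue: pop r4=0xfe, sp=0x75
epilogue: pop r2=0x90, sp=0x76
epilogue: pop r1=0x2b, sp=0x77
r3 is caller-saved → body value

REG = 0xcd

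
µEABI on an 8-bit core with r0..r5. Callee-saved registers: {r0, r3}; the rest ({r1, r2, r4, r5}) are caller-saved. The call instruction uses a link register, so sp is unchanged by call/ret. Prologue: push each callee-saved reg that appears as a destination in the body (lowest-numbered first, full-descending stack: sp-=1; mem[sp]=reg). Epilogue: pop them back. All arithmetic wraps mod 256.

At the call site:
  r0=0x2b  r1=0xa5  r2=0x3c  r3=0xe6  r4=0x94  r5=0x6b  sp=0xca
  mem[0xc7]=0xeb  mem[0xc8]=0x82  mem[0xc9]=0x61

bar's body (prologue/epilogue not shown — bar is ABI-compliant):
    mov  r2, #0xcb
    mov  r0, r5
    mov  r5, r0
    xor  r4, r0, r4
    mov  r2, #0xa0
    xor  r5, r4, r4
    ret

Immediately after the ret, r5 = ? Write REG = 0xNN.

REG = 0x00

prologue: push r0 → mem[0xc9]=0x2b, sp=0xc9
body[0] mov  r2, #0xcb → r2=0xcb
body[1] mov  r0, r5 → r0=0x6b
body[2] mov  r5, r0 → r5=0x6b
body[3] xor  r4, r0, r4 → r4=0xff
body[4] mov  r2, #0xa0 → r2=0xa0
body[5] xor  r5, r4, r4 → r5=0x00
epilogue: pop r0=0x2b, sp=0xca
r5 is caller-saved → body value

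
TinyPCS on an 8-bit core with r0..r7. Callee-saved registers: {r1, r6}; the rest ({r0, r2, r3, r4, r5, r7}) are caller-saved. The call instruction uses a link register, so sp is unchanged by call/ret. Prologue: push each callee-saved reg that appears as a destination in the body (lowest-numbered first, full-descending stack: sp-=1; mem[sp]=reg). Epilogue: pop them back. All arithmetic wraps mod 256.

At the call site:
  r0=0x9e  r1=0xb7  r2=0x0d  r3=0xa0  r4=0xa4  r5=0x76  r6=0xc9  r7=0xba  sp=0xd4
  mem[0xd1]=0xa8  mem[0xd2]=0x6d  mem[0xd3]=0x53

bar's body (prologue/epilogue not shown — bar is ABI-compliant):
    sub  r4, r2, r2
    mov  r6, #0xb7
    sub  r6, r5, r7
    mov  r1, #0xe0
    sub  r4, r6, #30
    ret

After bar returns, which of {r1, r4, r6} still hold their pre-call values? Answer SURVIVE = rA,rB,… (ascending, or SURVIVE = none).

SURVIVE = r1,r6

prologue: push r1 → mem[0xd3]=0xb7, sp=0xd3
prologue: push r6 → mem[0xd2]=0xc9, sp=0xd2
body[0] sub  r4, r2, r2 → r4=0x00
body[1] mov  r6, #0xb7 → r6=0xb7
body[2] sub  r6, r5, r7 → r6=0xbc
body[3] mov  r1, #0xe0 → r1=0xe0
body[4] sub  r4, r6, #30 → r4=0x9e
epilogue: pop r6=0xc9, sp=0xd3
epilogue: pop r1=0xb7, sp=0xd4
r1: callee-saved, written=True
r4: caller-saved, written=True
r6: callee-saved, written=True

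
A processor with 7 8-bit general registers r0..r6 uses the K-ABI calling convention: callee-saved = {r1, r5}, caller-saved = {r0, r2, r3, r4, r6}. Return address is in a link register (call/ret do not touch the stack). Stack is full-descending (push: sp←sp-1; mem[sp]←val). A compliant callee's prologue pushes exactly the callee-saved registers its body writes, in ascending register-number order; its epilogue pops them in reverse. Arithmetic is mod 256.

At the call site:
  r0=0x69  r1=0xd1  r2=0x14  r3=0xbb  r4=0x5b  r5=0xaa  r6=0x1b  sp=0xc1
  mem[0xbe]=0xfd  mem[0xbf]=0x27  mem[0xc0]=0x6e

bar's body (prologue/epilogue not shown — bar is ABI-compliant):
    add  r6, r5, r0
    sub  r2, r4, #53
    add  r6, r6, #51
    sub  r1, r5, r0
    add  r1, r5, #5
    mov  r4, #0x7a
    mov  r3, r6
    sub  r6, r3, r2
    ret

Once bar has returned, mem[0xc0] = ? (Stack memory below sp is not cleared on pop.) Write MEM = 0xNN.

prologue: push r1 -> mem[0xc0]=0xd1, sp=0xc0
body[0] add  r6, r5, r0 -> r6=0x13
body[1] sub  r2, r4, #53 -> r2=0x26
body[2] add  r6, r6, #51 -> r6=0x46
body[3] sub  r1, r5, r0 -> r1=0x41
body[4] add  r1, r5, #5 -> r1=0xaf
body[5] mov  r4, #0x7a -> r4=0x7a
body[6] mov  r3, r6 -> r3=0x46
body[7] sub  r6, r3, r2 -> r6=0x20
epilogue: pop r1=0xd1, sp=0xc1
prologue pushed ['r1'] at ['0xc0']

MEM = 0xd1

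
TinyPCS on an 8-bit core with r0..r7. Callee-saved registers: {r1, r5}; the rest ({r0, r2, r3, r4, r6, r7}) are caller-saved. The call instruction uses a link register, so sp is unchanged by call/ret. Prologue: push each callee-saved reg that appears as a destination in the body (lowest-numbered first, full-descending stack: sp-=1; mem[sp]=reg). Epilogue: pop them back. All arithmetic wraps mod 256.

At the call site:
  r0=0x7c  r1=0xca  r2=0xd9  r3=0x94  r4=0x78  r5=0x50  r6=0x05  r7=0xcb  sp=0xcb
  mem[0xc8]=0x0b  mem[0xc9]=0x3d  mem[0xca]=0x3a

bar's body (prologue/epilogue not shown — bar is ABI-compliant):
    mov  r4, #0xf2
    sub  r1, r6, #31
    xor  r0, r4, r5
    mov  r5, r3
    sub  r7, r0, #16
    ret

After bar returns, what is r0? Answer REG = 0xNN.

prologue: push r1 -> mem[0xca]=0xca, sp=0xca
prologue: push r5 -> mem[0xc9]=0x50, sp=0xc9
body[0] mov  r4, #0xf2 -> r4=0xf2
body[1] sub  r1, r6, #31 -> r1=0xe6
body[2] xor  r0, r4, r5 -> r0=0xa2
body[3] mov  r5, r3 -> r5=0x94
body[4] sub  r7, r0, #16 -> r7=0x92
epilogue: pop r5=0x50, sp=0xca
epilogue: pop r1=0xca, sp=0xcb
r0 is caller-saved -> body value

REG = 0xa2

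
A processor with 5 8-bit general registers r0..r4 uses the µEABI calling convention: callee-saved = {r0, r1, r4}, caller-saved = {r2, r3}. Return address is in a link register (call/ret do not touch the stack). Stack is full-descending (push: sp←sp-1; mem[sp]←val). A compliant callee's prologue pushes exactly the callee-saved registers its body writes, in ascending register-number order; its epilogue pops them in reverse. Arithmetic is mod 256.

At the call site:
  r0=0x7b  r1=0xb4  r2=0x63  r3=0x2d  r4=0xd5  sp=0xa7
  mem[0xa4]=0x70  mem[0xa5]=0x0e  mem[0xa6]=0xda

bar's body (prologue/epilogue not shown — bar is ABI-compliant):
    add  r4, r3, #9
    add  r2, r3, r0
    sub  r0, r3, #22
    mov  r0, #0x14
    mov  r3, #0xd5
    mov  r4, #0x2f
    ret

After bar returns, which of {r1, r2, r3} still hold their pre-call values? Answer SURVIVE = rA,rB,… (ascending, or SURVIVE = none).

prologue: push r0 → mem[0xa6]=0x7b, sp=0xa6
prologue: push r4 → mem[0xa5]=0xd5, sp=0xa5
body[0] add  r4, r3, #9 → r4=0x36
body[1] add  r2, r3, r0 → r2=0xa8
body[2] sub  r0, r3, #22 → r0=0x17
body[3] mov  r0, #0x14 → r0=0x14
body[4] mov  r3, #0xd5 → r3=0xd5
body[5] mov  r4, #0x2f → r4=0x2f
epilogue: pop r4=0xd5, sp=0xa6
epilogue: pop r0=0x7b, sp=0xa7
r1: callee-saved, written=False
r2: caller-saved, written=True
r3: caller-saved, written=True

SURVIVE = r1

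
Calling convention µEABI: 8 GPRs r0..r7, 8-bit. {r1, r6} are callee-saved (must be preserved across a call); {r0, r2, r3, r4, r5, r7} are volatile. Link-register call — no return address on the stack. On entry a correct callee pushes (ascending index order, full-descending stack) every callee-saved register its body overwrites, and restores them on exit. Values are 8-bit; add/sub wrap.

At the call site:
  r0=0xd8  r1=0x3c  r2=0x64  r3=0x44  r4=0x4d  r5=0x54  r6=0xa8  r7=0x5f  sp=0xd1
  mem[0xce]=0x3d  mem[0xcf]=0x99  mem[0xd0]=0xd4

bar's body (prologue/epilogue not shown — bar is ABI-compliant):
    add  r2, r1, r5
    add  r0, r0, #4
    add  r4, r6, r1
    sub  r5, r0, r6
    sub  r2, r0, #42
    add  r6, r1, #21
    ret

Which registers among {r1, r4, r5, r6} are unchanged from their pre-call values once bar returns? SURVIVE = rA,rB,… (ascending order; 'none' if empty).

prologue: push r6 -> mem[0xd0]=0xa8, sp=0xd0
body[0] add  r2, r1, r5 -> r2=0x90
body[1] add  r0, r0, #4 -> r0=0xdc
body[2] add  r4, r6, r1 -> r4=0xe4
body[3] sub  r5, r0, r6 -> r5=0x34
body[4] sub  r2, r0, #42 -> r2=0xb2
body[5] add  r6, r1, #21 -> r6=0x51
epilogue: pop r6=0xa8, sp=0xd1
r1: callee-saved, written=False
r4: caller-saved, written=True
r5: caller-saved, written=True
r6: callee-saved, written=True

SURVIVE = r1,r6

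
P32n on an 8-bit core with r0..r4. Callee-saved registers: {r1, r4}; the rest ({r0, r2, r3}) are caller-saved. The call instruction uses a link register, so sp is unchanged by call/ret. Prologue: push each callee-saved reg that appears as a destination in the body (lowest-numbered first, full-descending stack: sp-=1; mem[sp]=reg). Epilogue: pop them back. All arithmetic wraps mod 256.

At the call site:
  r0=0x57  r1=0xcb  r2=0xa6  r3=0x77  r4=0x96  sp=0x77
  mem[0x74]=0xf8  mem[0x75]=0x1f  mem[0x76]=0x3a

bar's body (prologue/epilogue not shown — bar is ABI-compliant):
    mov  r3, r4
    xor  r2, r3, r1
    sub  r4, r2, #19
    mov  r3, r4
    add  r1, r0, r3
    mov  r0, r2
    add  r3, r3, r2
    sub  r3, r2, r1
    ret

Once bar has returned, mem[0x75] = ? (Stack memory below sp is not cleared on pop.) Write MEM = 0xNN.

prologue: push r1 → mem[0x76]=0xcb, sp=0x76
prologue: push r4 → mem[0x75]=0x96, sp=0x75
body[0] mov  r3, r4 → r3=0x96
body[1] xor  r2, r3, r1 → r2=0x5d
body[2] sub  r4, r2, #19 → r4=0x4a
body[3] mov  r3, r4 → r3=0x4a
body[4] add  r1, r0, r3 → r1=0xa1
body[5] mov  r0, r2 → r0=0x5d
body[6] add  r3, r3, r2 → r3=0xa7
body[7] sub  r3, r2, r1 → r3=0xbc
epilogue: pop r4=0x96, sp=0x76
epilogue: pop r1=0xcb, sp=0x77
prologue pushed ['r1', 'r4'] at ['0x76', '0x75']

MEM = 0x96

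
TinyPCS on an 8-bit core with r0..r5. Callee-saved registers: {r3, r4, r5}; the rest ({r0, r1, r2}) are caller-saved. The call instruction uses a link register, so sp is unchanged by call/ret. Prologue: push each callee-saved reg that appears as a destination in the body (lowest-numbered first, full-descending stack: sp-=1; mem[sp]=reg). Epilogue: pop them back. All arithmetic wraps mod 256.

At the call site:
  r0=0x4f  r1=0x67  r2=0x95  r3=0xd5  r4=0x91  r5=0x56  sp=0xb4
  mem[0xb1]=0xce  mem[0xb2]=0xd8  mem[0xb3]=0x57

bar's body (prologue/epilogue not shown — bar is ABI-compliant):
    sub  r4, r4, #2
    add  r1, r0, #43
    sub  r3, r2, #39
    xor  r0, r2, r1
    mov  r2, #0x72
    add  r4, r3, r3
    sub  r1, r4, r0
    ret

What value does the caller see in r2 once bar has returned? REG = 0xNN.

REG = 0x72

prologue: push r3 -> mem[0xb3]=0xd5, sp=0xb3
prologue: push r4 -> mem[0xb2]=0x91, sp=0xb2
body[0] sub  r4, r4, #2 -> r4=0x8f
body[1] add  r1, r0, #43 -> r1=0x7a
body[2] sub  r3, r2, #39 -> r3=0x6e
body[3] xor  r0, r2, r1 -> r0=0xef
body[4] mov  r2, #0x72 -> r2=0x72
body[5] add  r4, r3, r3 -> r4=0xdc
body[6] sub  r1, r4, r0 -> r1=0xed
epilogue: pop r4=0x91, sp=0xb3
epilogue: pop r3=0xd5, sp=0xb4
r2 is caller-saved -> body value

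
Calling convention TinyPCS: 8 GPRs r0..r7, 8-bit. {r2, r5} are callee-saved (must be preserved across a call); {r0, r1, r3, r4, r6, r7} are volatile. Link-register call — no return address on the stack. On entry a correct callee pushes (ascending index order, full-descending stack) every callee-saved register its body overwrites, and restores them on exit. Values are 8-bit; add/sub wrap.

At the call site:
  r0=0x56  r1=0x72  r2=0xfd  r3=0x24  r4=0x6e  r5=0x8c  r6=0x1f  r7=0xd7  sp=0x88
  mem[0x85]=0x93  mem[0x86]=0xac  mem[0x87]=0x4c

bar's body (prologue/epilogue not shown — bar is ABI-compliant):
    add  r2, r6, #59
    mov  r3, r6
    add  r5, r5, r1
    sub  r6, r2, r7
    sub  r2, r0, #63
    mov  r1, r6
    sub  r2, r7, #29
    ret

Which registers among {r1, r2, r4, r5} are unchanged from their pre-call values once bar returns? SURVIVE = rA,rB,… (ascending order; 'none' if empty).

SURVIVE = r2,r4,r5

prologue: push r2 → mem[0x87]=0xfd, sp=0x87
prologue: push r5 → mem[0x86]=0x8c, sp=0x86
body[0] add  r2, r6, #59 → r2=0x5a
body[1] mov  r3, r6 → r3=0x1f
body[2] add  r5, r5, r1 → r5=0xfe
body[3] sub  r6, r2, r7 → r6=0x83
body[4] sub  r2, r0, #63 → r2=0x17
body[5] mov  r1, r6 → r1=0x83
body[6] sub  r2, r7, #29 → r2=0xba
epilogue: pop r5=0x8c, sp=0x87
epilogue: pop r2=0xfd, sp=0x88
r1: caller-saved, written=True
r2: callee-saved, written=True
r4: caller-saved, written=False
r5: callee-saved, written=True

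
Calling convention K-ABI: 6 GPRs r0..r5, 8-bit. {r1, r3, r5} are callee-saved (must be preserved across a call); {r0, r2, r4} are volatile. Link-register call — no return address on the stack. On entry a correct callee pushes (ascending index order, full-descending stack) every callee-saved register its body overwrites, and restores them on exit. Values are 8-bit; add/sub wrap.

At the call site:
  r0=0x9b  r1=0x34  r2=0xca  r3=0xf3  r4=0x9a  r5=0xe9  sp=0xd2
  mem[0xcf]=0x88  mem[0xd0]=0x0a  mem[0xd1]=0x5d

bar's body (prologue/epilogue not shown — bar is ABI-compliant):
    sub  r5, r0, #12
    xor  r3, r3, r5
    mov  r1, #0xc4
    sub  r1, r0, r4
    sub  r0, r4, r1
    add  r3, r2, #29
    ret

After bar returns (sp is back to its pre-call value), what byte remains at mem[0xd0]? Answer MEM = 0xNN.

prologue: push r1 → mem[0xd1]=0x34, sp=0xd1
prologue: push r3 → mem[0xd0]=0xf3, sp=0xd0
prologue: push r5 → mem[0xcf]=0xe9, sp=0xcf
body[0] sub  r5, r0, #12 → r5=0x8f
body[1] xor  r3, r3, r5 → r3=0x7c
body[2] mov  r1, #0xc4 → r1=0xc4
body[3] sub  r1, r0, r4 → r1=0x01
body[4] sub  r0, r4, r1 → r0=0x99
body[5] add  r3, r2, #29 → r3=0xe7
epilogue: pop r5=0xe9, sp=0xd0
epilogue: pop r3=0xf3, sp=0xd1
epilogue: pop r1=0x34, sp=0xd2
prologue pushed ['r1', 'r3', 'r5'] at ['0xd1', '0xd0', '0xcf']

MEM = 0xf3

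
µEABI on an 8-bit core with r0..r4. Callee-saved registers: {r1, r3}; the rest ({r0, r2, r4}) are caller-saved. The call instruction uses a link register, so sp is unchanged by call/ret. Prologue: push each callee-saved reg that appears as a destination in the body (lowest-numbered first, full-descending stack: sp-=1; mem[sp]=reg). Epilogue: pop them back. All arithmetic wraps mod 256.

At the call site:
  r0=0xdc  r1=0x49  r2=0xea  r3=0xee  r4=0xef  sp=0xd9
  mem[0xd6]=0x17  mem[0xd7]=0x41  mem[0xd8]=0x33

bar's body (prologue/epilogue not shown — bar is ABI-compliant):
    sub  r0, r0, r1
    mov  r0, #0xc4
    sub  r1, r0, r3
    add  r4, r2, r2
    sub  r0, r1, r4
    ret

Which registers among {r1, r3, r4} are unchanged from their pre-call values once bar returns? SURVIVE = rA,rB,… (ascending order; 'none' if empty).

prologue: push r1 → mem[0xd8]=0x49, sp=0xd8
body[0] sub  r0, r0, r1 → r0=0x93
body[1] mov  r0, #0xc4 → r0=0xc4
body[2] sub  r1, r0, r3 → r1=0xd6
body[3] add  r4, r2, r2 → r4=0xd4
body[4] sub  r0, r1, r4 → r0=0x02
epilogue: pop r1=0x49, sp=0xd9
r1: callee-saved, written=True
r3: callee-saved, written=False
r4: caller-saved, written=True

SURVIVE = r1,r3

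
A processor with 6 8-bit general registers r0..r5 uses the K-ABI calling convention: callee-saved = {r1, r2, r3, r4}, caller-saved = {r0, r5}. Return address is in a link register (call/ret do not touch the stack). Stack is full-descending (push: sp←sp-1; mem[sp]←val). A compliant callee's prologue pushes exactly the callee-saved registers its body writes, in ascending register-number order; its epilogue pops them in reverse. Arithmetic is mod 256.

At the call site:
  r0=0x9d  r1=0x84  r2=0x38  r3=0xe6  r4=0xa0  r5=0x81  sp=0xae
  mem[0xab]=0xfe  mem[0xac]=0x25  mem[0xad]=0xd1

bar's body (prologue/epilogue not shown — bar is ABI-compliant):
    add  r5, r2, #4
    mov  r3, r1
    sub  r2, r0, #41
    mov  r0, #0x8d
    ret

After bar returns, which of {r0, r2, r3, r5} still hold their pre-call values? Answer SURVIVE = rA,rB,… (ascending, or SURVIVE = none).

SURVIVE = r2,r3

prologue: push r2 -> mem[0xad]=0x38, sp=0xad
prologue: push r3 -> mem[0xac]=0xe6, sp=0xac
body[0] add  r5, r2, #4 -> r5=0x3c
body[1] mov  r3, r1 -> r3=0x84
body[2] sub  r2, r0, #41 -> r2=0x74
body[3] mov  r0, #0x8d -> r0=0x8d
epilogue: pop r3=0xe6, sp=0xad
epilogue: pop r2=0x38, sp=0xae
r0: caller-saved, written=True
r2: callee-saved, written=True
r3: callee-saved, written=True
r5: caller-saved, written=True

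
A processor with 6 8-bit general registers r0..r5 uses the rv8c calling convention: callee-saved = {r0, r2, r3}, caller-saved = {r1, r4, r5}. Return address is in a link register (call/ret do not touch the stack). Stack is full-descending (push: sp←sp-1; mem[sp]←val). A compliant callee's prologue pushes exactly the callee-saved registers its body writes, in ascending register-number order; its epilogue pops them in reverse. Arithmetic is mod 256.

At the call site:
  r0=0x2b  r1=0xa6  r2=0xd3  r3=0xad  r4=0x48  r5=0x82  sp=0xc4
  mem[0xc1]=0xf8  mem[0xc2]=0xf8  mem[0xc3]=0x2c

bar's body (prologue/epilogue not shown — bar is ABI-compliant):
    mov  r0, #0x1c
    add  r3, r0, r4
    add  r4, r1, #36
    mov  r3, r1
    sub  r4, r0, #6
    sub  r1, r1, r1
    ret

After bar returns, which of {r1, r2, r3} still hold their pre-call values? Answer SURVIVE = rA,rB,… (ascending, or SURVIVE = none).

SURVIVE = r2,r3

prologue: push r0 → mem[0xc3]=0x2b, sp=0xc3
prologue: push r3 → mem[0xc2]=0xad, sp=0xc2
body[0] mov  r0, #0x1c → r0=0x1c
body[1] add  r3, r0, r4 → r3=0x64
body[2] add  r4, r1, #36 → r4=0xca
body[3] mov  r3, r1 → r3=0xa6
body[4] sub  r4, r0, #6 → r4=0x16
body[5] sub  r1, r1, r1 → r1=0x00
epilogue: pop r3=0xad, sp=0xc3
epilogue: pop r0=0x2b, sp=0xc4
r1: caller-saved, written=True
r2: callee-saved, written=False
r3: callee-saved, written=True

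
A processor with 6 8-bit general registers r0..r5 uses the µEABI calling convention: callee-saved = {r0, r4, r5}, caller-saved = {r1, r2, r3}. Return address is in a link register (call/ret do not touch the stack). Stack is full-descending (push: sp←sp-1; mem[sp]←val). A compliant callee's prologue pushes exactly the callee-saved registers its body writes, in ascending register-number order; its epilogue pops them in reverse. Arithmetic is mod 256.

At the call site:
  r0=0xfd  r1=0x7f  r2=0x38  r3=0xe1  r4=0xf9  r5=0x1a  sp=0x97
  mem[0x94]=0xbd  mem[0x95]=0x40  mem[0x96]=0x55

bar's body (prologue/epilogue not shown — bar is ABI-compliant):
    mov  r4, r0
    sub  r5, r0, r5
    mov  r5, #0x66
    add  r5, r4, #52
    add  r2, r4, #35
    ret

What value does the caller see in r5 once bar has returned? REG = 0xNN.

prologue: push r4 → mem[0x96]=0xf9, sp=0x96
prologue: push r5 → mem[0x95]=0x1a, sp=0x95
body[0] mov  r4, r0 → r4=0xfd
body[1] sub  r5, r0, r5 → r5=0xe3
body[2] mov  r5, #0x66 → r5=0x66
body[3] add  r5, r4, #52 → r5=0x31
body[4] add  r2, r4, #35 → r2=0x20
epilogue: pop r5=0x1a, sp=0x96
epilogue: pop r4=0xf9, sp=0x97
r5 is callee-saved → restored

REG = 0x1a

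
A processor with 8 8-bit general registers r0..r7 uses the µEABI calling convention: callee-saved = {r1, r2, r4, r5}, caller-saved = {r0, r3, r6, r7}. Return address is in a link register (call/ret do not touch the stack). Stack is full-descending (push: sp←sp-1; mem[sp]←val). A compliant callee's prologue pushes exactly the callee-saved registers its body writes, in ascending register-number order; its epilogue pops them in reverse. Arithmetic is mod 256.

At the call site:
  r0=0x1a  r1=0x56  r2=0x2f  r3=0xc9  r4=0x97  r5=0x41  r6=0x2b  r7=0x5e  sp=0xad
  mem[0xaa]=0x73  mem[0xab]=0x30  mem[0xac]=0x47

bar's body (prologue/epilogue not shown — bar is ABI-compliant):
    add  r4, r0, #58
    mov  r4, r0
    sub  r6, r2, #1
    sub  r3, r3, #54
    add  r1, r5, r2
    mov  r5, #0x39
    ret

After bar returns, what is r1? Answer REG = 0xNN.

prologue: push r1 → mem[0xac]=0x56, sp=0xac
prologue: push r4 → mem[0xab]=0x97, sp=0xab
prologue: push r5 → mem[0xaa]=0x41, sp=0xaa
body[0] add  r4, r0, #58 → r4=0x54
body[1] mov  r4, r0 → r4=0x1a
body[2] sub  r6, r2, #1 → r6=0x2e
body[3] sub  r3, r3, #54 → r3=0x93
body[4] add  r1, r5, r2 → r1=0x70
body[5] mov  r5, #0x39 → r5=0x39
epilogue: pop r5=0x41, sp=0xab
epilogue: pop r4=0x97, sp=0xac
epilogue: pop r1=0x56, sp=0xad
r1 is callee-saved → restored

REG = 0x56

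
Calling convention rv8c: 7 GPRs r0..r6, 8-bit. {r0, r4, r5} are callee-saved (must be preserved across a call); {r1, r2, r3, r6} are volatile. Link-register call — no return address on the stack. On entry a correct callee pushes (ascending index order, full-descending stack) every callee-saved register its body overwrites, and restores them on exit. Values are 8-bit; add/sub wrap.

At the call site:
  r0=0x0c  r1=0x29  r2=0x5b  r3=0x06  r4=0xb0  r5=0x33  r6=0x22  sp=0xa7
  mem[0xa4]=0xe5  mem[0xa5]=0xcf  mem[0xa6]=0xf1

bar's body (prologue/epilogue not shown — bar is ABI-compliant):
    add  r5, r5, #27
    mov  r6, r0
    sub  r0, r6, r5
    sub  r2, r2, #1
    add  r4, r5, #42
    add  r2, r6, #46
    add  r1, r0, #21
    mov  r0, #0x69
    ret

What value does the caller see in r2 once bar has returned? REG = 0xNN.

prologue: push r0 -> mem[0xa6]=0x0c, sp=0xa6
prologue: push r4 -> mem[0xa5]=0xb0, sp=0xa5
prologue: push r5 -> mem[0xa4]=0x33, sp=0xa4
body[0] add  r5, r5, #27 -> r5=0x4e
body[1] mov  r6, r0 -> r6=0x0c
body[2] sub  r0, r6, r5 -> r0=0xbe
body[3] sub  r2, r2, #1 -> r2=0x5a
body[4] add  r4, r5, #42 -> r4=0x78
body[5] add  r2, r6, #46 -> r2=0x3a
body[6] add  r1, r0, #21 -> r1=0xd3
body[7] mov  r0, #0x69 -> r0=0x69
epilogue: pop r5=0x33, sp=0xa5
epilogue: pop r4=0xb0, sp=0xa6
epilogue: pop r0=0x0c, sp=0xa7
r2 is caller-saved -> body value

REG = 0x3a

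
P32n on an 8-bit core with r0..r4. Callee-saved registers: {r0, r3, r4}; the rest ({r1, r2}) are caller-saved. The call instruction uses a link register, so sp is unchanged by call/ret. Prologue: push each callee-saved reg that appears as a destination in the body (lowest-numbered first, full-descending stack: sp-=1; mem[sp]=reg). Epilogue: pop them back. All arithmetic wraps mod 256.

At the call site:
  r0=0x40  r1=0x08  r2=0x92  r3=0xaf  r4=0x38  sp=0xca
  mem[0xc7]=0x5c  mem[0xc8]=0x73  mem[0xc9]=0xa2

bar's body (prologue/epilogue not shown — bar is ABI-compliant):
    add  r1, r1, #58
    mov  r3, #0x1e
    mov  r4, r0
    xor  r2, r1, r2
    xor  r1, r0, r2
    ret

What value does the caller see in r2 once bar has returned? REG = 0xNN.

prologue: push r3 → mem[0xc9]=0xaf, sp=0xc9
prologue: push r4 → mem[0xc8]=0x38, sp=0xc8
body[0] add  r1, r1, #58 → r1=0x42
body[1] mov  r3, #0x1e → r3=0x1e
body[2] mov  r4, r0 → r4=0x40
body[3] xor  r2, r1, r2 → r2=0xd0
body[4] xor  r1, r0, r2 → r1=0x90
epilogue: pop r4=0x38, sp=0xc9
epilogue: pop r3=0xaf, sp=0xca
r2 is caller-saved → body value

REG = 0xd0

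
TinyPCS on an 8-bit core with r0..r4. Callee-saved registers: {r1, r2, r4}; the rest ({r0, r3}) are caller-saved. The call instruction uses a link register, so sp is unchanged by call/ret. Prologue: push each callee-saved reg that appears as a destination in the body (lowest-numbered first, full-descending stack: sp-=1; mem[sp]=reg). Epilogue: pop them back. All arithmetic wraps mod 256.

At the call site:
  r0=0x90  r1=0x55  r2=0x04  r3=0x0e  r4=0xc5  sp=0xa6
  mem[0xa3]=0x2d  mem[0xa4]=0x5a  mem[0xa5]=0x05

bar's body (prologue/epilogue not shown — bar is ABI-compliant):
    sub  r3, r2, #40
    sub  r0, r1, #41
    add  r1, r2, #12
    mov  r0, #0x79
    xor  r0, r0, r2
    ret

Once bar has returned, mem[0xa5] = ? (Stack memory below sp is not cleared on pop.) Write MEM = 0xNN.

MEM = 0x55

prologue: push r1 -> mem[0xa5]=0x55, sp=0xa5
body[0] sub  r3, r2, #40 -> r3=0xdc
body[1] sub  r0, r1, #41 -> r0=0x2c
body[2] add  r1, r2, #12 -> r1=0x10
body[3] mov  r0, #0x79 -> r0=0x79
body[4] xor  r0, r0, r2 -> r0=0x7d
epilogue: pop r1=0x55, sp=0xa6
prologue pushed ['r1'] at ['0xa5']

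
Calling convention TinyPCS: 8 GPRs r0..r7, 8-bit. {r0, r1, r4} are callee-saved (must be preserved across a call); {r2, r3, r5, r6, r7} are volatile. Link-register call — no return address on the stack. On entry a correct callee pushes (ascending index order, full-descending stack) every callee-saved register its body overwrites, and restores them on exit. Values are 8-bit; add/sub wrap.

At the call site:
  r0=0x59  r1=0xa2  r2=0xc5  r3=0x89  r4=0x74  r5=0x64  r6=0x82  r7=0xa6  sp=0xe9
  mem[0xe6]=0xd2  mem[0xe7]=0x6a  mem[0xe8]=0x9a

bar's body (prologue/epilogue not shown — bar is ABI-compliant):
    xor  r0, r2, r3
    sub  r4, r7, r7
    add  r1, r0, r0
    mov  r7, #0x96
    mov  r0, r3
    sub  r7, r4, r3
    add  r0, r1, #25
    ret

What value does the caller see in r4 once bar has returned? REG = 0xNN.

REG = 0x74

prologue: push r0 -> mem[0xe8]=0x59, sp=0xe8
prologue: push r1 -> mem[0xe7]=0xa2, sp=0xe7
prologue: push r4 -> mem[0xe6]=0x74, sp=0xe6
body[0] xor  r0, r2, r3 -> r0=0x4c
body[1] sub  r4, r7, r7 -> r4=0x00
body[2] add  r1, r0, r0 -> r1=0x98
body[3] mov  r7, #0x96 -> r7=0x96
body[4] mov  r0, r3 -> r0=0x89
body[5] sub  r7, r4, r3 -> r7=0x77
body[6] add  r0, r1, #25 -> r0=0xb1
epilogue: pop r4=0x74, sp=0xe7
epilogue: pop r1=0xa2, sp=0xe8
epilogue: pop r0=0x59, sp=0xe9
r4 is callee-saved -> restored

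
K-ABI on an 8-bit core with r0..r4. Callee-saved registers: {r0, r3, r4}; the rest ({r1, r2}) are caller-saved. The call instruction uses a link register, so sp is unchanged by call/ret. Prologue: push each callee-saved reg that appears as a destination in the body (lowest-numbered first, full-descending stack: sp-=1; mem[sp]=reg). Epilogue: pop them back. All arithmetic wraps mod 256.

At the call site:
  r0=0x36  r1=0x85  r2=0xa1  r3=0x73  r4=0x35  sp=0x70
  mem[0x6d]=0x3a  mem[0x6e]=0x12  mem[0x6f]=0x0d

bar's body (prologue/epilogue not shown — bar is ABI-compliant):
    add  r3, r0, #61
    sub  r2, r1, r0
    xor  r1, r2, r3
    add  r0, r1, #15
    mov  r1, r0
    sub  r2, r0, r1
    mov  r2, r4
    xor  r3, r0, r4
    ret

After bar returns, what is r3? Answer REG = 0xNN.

prologue: push r0 → mem[0x6f]=0x36, sp=0x6f
prologue: push r3 → mem[0x6e]=0x73, sp=0x6e
body[0] add  r3, r0, #61 → r3=0x73
body[1] sub  r2, r1, r0 → r2=0x4f
body[2] xor  r1, r2, r3 → r1=0x3c
body[3] add  r0, r1, #15 → r0=0x4b
body[4] mov  r1, r0 → r1=0x4b
body[5] sub  r2, r0, r1 → r2=0x00
body[6] mov  r2, r4 → r2=0x35
body[7] xor  r3, r0, r4 → r3=0x7e
epilogue: pop r3=0x73, sp=0x6f
epilogue: pop r0=0x36, sp=0x70
r3 is callee-saved → restored

REG = 0x73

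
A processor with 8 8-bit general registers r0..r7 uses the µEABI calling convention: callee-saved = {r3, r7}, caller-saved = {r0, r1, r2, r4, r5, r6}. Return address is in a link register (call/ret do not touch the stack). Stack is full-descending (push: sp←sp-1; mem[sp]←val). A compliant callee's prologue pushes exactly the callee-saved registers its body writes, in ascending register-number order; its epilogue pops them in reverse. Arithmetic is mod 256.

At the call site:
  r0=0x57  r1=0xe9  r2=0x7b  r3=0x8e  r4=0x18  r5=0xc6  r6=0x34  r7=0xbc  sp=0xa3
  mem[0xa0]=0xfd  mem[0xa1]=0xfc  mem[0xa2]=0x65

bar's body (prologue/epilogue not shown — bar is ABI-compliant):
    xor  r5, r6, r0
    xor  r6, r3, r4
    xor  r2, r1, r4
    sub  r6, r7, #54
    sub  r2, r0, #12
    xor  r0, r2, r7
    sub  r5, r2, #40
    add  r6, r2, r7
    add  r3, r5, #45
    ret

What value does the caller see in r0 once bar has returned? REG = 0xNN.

REG = 0xf7

prologue: push r3 → mem[0xa2]=0x8e, sp=0xa2
body[0] xor  r5, r6, r0 → r5=0x63
body[1] xor  r6, r3, r4 → r6=0x96
body[2] xor  r2, r1, r4 → r2=0xf1
body[3] sub  r6, r7, #54 → r6=0x86
body[4] sub  r2, r0, #12 → r2=0x4b
body[5] xor  r0, r2, r7 → r0=0xf7
body[6] sub  r5, r2, #40 → r5=0x23
body[7] add  r6, r2, r7 → r6=0x07
body[8] add  r3, r5, #45 → r3=0x50
epilogue: pop r3=0x8e, sp=0xa3
r0 is caller-saved → body value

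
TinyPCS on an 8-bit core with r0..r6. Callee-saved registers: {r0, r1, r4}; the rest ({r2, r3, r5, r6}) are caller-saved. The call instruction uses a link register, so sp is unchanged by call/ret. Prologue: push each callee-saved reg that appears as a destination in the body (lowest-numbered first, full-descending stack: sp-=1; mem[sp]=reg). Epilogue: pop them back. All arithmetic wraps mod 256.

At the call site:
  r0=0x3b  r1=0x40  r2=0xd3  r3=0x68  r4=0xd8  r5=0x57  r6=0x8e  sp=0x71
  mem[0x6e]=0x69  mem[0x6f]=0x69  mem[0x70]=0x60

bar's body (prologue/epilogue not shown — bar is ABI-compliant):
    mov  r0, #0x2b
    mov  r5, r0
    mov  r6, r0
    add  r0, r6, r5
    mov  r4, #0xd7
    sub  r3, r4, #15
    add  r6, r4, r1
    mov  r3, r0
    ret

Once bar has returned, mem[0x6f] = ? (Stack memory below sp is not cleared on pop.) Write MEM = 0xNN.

MEM = 0xd8

prologue: push r0 -> mem[0x70]=0x3b, sp=0x70
prologue: push r4 -> mem[0x6f]=0xd8, sp=0x6f
body[0] mov  r0, #0x2b -> r0=0x2b
body[1] mov  r5, r0 -> r5=0x2b
body[2] mov  r6, r0 -> r6=0x2b
body[3] add  r0, r6, r5 -> r0=0x56
body[4] mov  r4, #0xd7 -> r4=0xd7
body[5] sub  r3, r4, #15 -> r3=0xc8
body[6] add  r6, r4, r1 -> r6=0x17
body[7] mov  r3, r0 -> r3=0x56
epilogue: pop r4=0xd8, sp=0x70
epilogue: pop r0=0x3b, sp=0x71
prologue pushed ['r0', 'r4'] at ['0x70', '0x6f']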